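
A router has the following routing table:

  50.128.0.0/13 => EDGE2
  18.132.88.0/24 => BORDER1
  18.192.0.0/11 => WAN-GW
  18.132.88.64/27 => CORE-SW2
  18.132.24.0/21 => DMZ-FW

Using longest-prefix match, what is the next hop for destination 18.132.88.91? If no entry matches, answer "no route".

Routes whose prefix contains 18.132.88.91:
  18.132.88.0/24 (18.132.88.0 - 18.132.88.255) -> BORDER1
  18.132.88.64/27 (18.132.88.64 - 18.132.88.95) -> CORE-SW2
Longest matching prefix is /27 -> next hop CORE-SW2.

CORE-SW2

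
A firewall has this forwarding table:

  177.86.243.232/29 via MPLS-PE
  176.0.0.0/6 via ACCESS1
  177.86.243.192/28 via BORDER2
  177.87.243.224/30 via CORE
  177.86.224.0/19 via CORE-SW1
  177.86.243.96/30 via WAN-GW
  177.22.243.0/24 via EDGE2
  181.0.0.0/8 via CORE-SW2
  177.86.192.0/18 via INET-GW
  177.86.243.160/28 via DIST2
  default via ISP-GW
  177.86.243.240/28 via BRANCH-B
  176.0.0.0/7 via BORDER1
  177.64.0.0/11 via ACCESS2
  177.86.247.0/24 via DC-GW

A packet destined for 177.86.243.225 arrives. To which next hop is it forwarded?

CORE-SW1

Routes whose prefix contains 177.86.243.225:
  0.0.0.0/0 (default, matches everything) -> ISP-GW
  176.0.0.0/6 (176.0.0.0 - 179.255.255.255) -> ACCESS1
  176.0.0.0/7 (176.0.0.0 - 177.255.255.255) -> BORDER1
  177.64.0.0/11 (177.64.0.0 - 177.95.255.255) -> ACCESS2
  177.86.192.0/18 (177.86.192.0 - 177.86.255.255) -> INET-GW
  177.86.224.0/19 (177.86.224.0 - 177.86.255.255) -> CORE-SW1
More-specific entries that do NOT match:
  177.87.243.224/30 (177.87.243.224 - 177.87.243.227) does not contain 177.86.243.225
  177.86.243.96/30 (177.86.243.96 - 177.86.243.99) does not contain 177.86.243.225
  177.86.243.232/29 (177.86.243.232 - 177.86.243.239) does not contain 177.86.243.225
  177.86.243.192/28 (177.86.243.192 - 177.86.243.207) does not contain 177.86.243.225
  177.86.243.160/28 (177.86.243.160 - 177.86.243.175) does not contain 177.86.243.225
  177.86.243.240/28 (177.86.243.240 - 177.86.243.255) does not contain 177.86.243.225
  177.22.243.0/24 (177.22.243.0 - 177.22.243.255) does not contain 177.86.243.225
  177.86.247.0/24 (177.86.247.0 - 177.86.247.255) does not contain 177.86.243.225
Longest matching prefix is /19 -> next hop CORE-SW1.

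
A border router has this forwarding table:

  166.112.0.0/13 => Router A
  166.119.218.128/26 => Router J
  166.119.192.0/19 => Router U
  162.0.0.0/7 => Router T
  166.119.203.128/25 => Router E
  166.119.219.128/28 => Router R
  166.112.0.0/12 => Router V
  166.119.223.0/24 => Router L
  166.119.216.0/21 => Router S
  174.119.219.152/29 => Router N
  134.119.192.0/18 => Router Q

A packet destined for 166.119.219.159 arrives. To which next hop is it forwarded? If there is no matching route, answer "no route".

Routes whose prefix contains 166.119.219.159:
  166.112.0.0/12 (166.112.0.0 - 166.127.255.255) -> Router V
  166.112.0.0/13 (166.112.0.0 - 166.119.255.255) -> Router A
  166.119.192.0/19 (166.119.192.0 - 166.119.223.255) -> Router U
  166.119.216.0/21 (166.119.216.0 - 166.119.223.255) -> Router S
More-specific entries that do NOT match:
  174.119.219.152/29 (174.119.219.152 - 174.119.219.159) does not contain 166.119.219.159
  166.119.219.128/28 (166.119.219.128 - 166.119.219.143) does not contain 166.119.219.159
  166.119.218.128/26 (166.119.218.128 - 166.119.218.191) does not contain 166.119.219.159
  166.119.203.128/25 (166.119.203.128 - 166.119.203.255) does not contain 166.119.219.159
  166.119.223.0/24 (166.119.223.0 - 166.119.223.255) does not contain 166.119.219.159
Longest matching prefix is /21 -> next hop Router S.

Router S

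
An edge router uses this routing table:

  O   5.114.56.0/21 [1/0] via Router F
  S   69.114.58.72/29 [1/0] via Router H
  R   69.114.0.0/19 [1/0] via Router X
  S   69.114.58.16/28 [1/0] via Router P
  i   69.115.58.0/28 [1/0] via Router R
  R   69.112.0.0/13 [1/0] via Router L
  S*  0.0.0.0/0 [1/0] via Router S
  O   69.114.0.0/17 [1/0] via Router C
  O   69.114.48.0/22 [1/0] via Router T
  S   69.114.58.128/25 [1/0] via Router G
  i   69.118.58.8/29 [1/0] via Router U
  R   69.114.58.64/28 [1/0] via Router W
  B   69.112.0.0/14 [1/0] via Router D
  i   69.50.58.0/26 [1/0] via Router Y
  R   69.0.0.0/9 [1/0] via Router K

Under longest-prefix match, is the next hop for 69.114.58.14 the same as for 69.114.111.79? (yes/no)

69.114.58.14: longest match 69.114.0.0/17 -> Router C
69.114.111.79: longest match 69.114.0.0/17 -> Router C

yes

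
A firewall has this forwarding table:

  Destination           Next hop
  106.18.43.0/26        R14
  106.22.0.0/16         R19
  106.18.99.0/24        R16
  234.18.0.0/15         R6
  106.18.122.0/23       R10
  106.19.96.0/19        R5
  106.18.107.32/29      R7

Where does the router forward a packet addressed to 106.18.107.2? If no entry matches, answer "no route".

no route

No entry's prefix contains 106.18.107.2; there is no default route.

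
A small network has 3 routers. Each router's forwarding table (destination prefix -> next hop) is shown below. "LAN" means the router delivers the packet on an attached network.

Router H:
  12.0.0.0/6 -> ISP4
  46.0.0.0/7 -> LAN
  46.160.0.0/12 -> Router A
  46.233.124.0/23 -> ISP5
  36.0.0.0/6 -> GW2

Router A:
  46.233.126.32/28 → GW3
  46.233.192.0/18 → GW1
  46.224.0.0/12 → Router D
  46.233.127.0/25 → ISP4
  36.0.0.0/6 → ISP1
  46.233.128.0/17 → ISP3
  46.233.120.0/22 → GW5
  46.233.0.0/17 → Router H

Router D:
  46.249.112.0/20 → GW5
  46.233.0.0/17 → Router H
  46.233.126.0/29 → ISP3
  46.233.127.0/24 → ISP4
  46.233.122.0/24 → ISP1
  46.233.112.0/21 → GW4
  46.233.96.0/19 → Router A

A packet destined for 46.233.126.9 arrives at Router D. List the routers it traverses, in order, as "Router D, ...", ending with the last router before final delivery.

Router D, Router A, Router H

At Router D: longest match for 46.233.126.9 is 46.233.96.0/19 -> Router A
At Router A: longest match for 46.233.126.9 is 46.233.0.0/17 -> Router H
At Router H: longest match for 46.233.126.9 is 46.0.0.0/7 -> LAN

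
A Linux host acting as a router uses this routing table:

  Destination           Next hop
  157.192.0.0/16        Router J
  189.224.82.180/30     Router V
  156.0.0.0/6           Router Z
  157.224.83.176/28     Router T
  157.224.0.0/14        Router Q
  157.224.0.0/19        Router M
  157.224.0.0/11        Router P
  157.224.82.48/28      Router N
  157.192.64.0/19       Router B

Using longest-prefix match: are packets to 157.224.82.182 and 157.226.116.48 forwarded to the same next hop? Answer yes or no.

yes

157.224.82.182: longest match 157.224.0.0/14 -> Router Q
157.226.116.48: longest match 157.224.0.0/14 -> Router Q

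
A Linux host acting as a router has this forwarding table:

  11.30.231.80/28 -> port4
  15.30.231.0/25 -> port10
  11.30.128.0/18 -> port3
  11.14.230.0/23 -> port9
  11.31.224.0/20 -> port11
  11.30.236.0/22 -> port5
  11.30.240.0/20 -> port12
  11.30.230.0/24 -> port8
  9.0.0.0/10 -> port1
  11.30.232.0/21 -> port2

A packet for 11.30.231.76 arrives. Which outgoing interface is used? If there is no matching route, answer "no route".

No entry's prefix contains 11.30.231.76; there is no default route.

no route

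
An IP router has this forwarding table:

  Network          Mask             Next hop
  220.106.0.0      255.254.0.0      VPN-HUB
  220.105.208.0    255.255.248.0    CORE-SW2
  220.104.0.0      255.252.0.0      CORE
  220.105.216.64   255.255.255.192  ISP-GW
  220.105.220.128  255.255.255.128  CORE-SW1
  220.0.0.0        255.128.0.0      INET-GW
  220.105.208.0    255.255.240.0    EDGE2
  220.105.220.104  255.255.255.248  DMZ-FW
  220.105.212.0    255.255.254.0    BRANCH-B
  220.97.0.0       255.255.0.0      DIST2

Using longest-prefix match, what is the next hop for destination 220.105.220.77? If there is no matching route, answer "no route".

Routes whose prefix contains 220.105.220.77:
  220.0.0.0/9 (220.0.0.0 - 220.127.255.255) -> INET-GW
  220.104.0.0/14 (220.104.0.0 - 220.107.255.255) -> CORE
  220.105.208.0/20 (220.105.208.0 - 220.105.223.255) -> EDGE2
More-specific entries that do NOT match:
  220.105.220.104/29 (220.105.220.104 - 220.105.220.111) does not contain 220.105.220.77
  220.105.216.64/26 (220.105.216.64 - 220.105.216.127) does not contain 220.105.220.77
  220.105.220.128/25 (220.105.220.128 - 220.105.220.255) does not contain 220.105.220.77
  220.105.212.0/23 (220.105.212.0 - 220.105.213.255) does not contain 220.105.220.77
  220.105.208.0/21 (220.105.208.0 - 220.105.215.255) does not contain 220.105.220.77
Longest matching prefix is /20 -> next hop EDGE2.

EDGE2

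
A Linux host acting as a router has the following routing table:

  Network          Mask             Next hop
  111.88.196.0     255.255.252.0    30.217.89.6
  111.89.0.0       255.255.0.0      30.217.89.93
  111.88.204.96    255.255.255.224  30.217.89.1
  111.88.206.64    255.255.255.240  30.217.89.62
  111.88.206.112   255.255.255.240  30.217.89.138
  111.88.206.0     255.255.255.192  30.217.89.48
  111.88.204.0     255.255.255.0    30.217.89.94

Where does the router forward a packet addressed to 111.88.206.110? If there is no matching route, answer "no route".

no route

No entry's prefix contains 111.88.206.110; there is no default route.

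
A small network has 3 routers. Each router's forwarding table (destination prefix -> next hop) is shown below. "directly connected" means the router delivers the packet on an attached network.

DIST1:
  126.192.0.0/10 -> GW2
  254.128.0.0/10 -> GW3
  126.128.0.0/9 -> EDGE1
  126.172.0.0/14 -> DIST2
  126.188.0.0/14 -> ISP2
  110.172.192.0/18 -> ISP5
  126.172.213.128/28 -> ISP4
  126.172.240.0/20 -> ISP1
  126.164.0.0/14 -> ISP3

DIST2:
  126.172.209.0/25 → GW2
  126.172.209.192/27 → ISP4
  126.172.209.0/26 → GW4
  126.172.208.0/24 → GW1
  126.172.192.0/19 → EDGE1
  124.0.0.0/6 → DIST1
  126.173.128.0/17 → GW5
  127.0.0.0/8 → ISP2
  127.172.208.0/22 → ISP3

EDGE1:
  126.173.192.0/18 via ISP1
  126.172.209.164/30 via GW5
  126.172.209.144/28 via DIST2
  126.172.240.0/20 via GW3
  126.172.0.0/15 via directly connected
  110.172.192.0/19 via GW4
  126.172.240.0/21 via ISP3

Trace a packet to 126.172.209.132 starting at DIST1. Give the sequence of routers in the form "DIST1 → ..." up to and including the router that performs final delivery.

DIST1 → DIST2 → EDGE1

At DIST1: longest match for 126.172.209.132 is 126.172.0.0/14 -> DIST2
At DIST2: longest match for 126.172.209.132 is 126.172.192.0/19 -> EDGE1
At EDGE1: longest match for 126.172.209.132 is 126.172.0.0/15 -> directly connected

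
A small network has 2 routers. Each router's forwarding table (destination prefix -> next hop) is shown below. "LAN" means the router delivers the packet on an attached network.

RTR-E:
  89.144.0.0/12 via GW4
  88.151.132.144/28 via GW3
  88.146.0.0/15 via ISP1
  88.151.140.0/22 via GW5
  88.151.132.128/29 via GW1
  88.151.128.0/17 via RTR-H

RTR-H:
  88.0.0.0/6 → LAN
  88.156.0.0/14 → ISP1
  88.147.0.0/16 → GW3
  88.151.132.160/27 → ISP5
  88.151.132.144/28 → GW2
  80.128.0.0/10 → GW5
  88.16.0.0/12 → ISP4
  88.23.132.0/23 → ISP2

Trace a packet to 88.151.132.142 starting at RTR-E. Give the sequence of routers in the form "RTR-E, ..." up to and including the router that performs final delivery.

RTR-E, RTR-H

At RTR-E: longest match for 88.151.132.142 is 88.151.128.0/17 -> RTR-H
At RTR-H: longest match for 88.151.132.142 is 88.0.0.0/6 -> LAN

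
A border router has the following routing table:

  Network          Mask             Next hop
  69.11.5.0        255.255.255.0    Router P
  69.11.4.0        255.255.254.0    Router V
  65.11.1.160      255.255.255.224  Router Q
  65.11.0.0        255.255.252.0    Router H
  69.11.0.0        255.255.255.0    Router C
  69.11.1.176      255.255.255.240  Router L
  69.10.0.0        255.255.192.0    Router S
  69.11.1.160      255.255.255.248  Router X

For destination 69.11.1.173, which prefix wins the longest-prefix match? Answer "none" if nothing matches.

69.11.1.173 is outside every listed prefix and there is no default route.

none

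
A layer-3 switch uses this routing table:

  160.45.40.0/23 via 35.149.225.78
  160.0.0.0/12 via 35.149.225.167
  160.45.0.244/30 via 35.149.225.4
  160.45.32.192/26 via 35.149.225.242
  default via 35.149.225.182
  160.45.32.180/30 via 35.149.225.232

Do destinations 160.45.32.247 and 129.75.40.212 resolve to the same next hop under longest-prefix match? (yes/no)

no

160.45.32.247: longest match 160.45.32.192/26 -> 35.149.225.242
129.75.40.212: longest match 0.0.0.0/0 -> 35.149.225.182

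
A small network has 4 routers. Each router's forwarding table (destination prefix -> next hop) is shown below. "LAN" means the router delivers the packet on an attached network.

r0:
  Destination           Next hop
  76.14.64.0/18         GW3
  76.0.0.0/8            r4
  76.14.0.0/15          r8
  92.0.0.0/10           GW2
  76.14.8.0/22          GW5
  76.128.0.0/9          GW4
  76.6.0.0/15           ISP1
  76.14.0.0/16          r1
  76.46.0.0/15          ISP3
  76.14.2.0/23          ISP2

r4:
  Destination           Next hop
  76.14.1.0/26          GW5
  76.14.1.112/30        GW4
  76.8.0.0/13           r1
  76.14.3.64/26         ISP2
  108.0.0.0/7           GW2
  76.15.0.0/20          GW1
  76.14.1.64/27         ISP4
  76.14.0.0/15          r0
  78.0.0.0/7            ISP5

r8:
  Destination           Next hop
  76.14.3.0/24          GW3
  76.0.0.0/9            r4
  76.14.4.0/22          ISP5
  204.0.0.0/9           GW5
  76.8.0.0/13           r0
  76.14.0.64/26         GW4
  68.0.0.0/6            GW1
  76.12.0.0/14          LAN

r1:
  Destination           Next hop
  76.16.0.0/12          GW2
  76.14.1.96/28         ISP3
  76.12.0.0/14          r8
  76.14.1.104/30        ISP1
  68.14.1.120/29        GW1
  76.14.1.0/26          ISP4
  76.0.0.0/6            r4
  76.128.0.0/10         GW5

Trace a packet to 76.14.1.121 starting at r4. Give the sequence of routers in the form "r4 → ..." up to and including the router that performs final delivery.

r4 → r0 → r1 → r8

At r4: longest match for 76.14.1.121 is 76.14.0.0/15 -> r0
At r0: longest match for 76.14.1.121 is 76.14.0.0/16 -> r1
At r1: longest match for 76.14.1.121 is 76.12.0.0/14 -> r8
At r8: longest match for 76.14.1.121 is 76.12.0.0/14 -> LAN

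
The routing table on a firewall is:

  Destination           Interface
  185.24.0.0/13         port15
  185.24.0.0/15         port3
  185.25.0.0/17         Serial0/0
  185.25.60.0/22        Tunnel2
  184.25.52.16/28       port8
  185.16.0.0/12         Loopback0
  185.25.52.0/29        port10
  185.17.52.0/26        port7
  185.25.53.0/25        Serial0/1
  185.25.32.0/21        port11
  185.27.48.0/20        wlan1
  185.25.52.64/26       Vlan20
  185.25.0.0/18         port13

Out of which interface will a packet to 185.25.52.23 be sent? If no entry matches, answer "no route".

port13

Routes whose prefix contains 185.25.52.23:
  185.16.0.0/12 (185.16.0.0 - 185.31.255.255) -> Loopback0
  185.24.0.0/13 (185.24.0.0 - 185.31.255.255) -> port15
  185.24.0.0/15 (185.24.0.0 - 185.25.255.255) -> port3
  185.25.0.0/17 (185.25.0.0 - 185.25.127.255) -> Serial0/0
  185.25.0.0/18 (185.25.0.0 - 185.25.63.255) -> port13
More-specific entries that do NOT match:
  185.25.52.0/29 (185.25.52.0 - 185.25.52.7) does not contain 185.25.52.23
  184.25.52.16/28 (184.25.52.16 - 184.25.52.31) does not contain 185.25.52.23
  185.17.52.0/26 (185.17.52.0 - 185.17.52.63) does not contain 185.25.52.23
  185.25.52.64/26 (185.25.52.64 - 185.25.52.127) does not contain 185.25.52.23
  185.25.53.0/25 (185.25.53.0 - 185.25.53.127) does not contain 185.25.52.23
  185.25.60.0/22 (185.25.60.0 - 185.25.63.255) does not contain 185.25.52.23
  185.25.32.0/21 (185.25.32.0 - 185.25.39.255) does not contain 185.25.52.23
  185.27.48.0/20 (185.27.48.0 - 185.27.63.255) does not contain 185.25.52.23
Longest matching prefix is /18 -> interface port13.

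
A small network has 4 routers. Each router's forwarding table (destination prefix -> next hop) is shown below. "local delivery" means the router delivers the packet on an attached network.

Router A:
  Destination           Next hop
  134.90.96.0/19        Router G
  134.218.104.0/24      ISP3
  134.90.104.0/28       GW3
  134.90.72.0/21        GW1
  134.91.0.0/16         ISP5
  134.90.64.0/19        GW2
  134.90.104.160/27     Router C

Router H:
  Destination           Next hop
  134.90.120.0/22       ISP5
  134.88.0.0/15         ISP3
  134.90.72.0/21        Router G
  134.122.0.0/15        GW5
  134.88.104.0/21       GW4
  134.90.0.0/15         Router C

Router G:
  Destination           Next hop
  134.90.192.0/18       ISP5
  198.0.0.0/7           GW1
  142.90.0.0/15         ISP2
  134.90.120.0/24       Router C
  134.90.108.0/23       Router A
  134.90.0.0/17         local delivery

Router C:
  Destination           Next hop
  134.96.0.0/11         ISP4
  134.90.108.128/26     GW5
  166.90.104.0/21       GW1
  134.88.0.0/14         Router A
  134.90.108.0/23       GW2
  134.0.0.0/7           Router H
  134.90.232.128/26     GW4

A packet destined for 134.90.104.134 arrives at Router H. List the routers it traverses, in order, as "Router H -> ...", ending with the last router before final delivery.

Router H -> Router C -> Router A -> Router G

At Router H: longest match for 134.90.104.134 is 134.90.0.0/15 -> Router C
At Router C: longest match for 134.90.104.134 is 134.88.0.0/14 -> Router A
At Router A: longest match for 134.90.104.134 is 134.90.96.0/19 -> Router G
At Router G: longest match for 134.90.104.134 is 134.90.0.0/17 -> local delivery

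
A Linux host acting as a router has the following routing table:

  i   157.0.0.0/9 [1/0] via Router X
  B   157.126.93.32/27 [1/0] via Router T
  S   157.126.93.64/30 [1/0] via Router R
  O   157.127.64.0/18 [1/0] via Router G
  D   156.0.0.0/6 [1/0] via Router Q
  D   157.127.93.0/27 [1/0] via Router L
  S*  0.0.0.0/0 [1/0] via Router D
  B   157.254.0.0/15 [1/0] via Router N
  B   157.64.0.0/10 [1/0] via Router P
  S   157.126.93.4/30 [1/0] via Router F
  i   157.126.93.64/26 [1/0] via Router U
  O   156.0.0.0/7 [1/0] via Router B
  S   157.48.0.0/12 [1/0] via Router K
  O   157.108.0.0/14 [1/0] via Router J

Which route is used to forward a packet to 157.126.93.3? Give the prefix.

Entries matching 157.126.93.3:
  0.0.0.0/0 (default, matches everything)
  156.0.0.0/6 (156.0.0.0 - 159.255.255.255)
  156.0.0.0/7 (156.0.0.0 - 157.255.255.255)
  157.0.0.0/9 (157.0.0.0 - 157.127.255.255)
  157.64.0.0/10 (157.64.0.0 - 157.127.255.255)
Most specific is 157.64.0.0/10.

157.64.0.0/10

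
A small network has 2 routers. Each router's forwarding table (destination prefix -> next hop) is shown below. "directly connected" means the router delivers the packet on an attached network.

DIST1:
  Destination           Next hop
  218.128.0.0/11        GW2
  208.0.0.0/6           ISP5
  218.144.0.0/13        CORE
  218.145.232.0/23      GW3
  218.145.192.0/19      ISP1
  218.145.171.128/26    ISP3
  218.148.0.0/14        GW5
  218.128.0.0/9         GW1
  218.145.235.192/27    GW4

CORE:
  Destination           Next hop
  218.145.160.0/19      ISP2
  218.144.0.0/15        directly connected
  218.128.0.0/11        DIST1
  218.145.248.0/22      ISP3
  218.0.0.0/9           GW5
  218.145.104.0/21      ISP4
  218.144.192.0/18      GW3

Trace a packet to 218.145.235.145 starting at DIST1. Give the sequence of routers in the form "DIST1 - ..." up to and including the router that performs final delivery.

DIST1 - CORE

At DIST1: longest match for 218.145.235.145 is 218.144.0.0/13 -> CORE
At CORE: longest match for 218.145.235.145 is 218.144.0.0/15 -> directly connected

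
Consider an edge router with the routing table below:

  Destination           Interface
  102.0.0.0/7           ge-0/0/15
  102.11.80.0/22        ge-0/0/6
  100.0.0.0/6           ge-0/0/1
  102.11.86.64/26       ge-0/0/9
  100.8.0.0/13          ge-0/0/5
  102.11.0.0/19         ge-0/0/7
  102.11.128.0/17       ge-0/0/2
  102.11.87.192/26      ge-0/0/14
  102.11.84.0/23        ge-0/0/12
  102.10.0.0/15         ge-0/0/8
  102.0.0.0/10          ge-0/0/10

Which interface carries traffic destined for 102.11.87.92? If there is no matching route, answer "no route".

Routes whose prefix contains 102.11.87.92:
  100.0.0.0/6 (100.0.0.0 - 103.255.255.255) -> ge-0/0/1
  102.0.0.0/7 (102.0.0.0 - 103.255.255.255) -> ge-0/0/15
  102.0.0.0/10 (102.0.0.0 - 102.63.255.255) -> ge-0/0/10
  102.10.0.0/15 (102.10.0.0 - 102.11.255.255) -> ge-0/0/8
More-specific entries that do NOT match:
  102.11.86.64/26 (102.11.86.64 - 102.11.86.127) does not contain 102.11.87.92
  102.11.87.192/26 (102.11.87.192 - 102.11.87.255) does not contain 102.11.87.92
  102.11.84.0/23 (102.11.84.0 - 102.11.85.255) does not contain 102.11.87.92
  102.11.80.0/22 (102.11.80.0 - 102.11.83.255) does not contain 102.11.87.92
  102.11.0.0/19 (102.11.0.0 - 102.11.31.255) does not contain 102.11.87.92
  102.11.128.0/17 (102.11.128.0 - 102.11.255.255) does not contain 102.11.87.92
Longest matching prefix is /15 -> interface ge-0/0/8.

ge-0/0/8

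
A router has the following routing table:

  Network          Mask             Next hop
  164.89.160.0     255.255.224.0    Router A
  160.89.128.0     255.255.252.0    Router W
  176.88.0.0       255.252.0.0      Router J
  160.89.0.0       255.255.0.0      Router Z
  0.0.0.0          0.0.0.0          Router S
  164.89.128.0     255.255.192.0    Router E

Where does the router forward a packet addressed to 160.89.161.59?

Routes whose prefix contains 160.89.161.59:
  0.0.0.0/0 (default, matches everything) -> Router S
  160.89.0.0/16 (160.89.0.0 - 160.89.255.255) -> Router Z
More-specific entries that do NOT match:
  160.89.128.0/22 (160.89.128.0 - 160.89.131.255) does not contain 160.89.161.59
  164.89.160.0/19 (164.89.160.0 - 164.89.191.255) does not contain 160.89.161.59
  164.89.128.0/18 (164.89.128.0 - 164.89.191.255) does not contain 160.89.161.59
Longest matching prefix is /16 -> next hop Router Z.

Router Z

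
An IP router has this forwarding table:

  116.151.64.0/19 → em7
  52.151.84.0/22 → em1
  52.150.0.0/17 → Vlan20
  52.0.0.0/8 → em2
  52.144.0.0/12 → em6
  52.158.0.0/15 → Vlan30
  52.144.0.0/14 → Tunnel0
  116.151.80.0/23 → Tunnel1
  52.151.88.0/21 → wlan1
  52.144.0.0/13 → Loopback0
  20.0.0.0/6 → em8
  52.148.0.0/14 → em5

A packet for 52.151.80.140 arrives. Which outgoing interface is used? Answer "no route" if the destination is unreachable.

em5

Routes whose prefix contains 52.151.80.140:
  52.0.0.0/8 (52.0.0.0 - 52.255.255.255) -> em2
  52.144.0.0/12 (52.144.0.0 - 52.159.255.255) -> em6
  52.144.0.0/13 (52.144.0.0 - 52.151.255.255) -> Loopback0
  52.148.0.0/14 (52.148.0.0 - 52.151.255.255) -> em5
More-specific entries that do NOT match:
  116.151.80.0/23 (116.151.80.0 - 116.151.81.255) does not contain 52.151.80.140
  52.151.84.0/22 (52.151.84.0 - 52.151.87.255) does not contain 52.151.80.140
  52.151.88.0/21 (52.151.88.0 - 52.151.95.255) does not contain 52.151.80.140
  116.151.64.0/19 (116.151.64.0 - 116.151.95.255) does not contain 52.151.80.140
  52.150.0.0/17 (52.150.0.0 - 52.150.127.255) does not contain 52.151.80.140
  52.158.0.0/15 (52.158.0.0 - 52.159.255.255) does not contain 52.151.80.140
Longest matching prefix is /14 -> interface em5.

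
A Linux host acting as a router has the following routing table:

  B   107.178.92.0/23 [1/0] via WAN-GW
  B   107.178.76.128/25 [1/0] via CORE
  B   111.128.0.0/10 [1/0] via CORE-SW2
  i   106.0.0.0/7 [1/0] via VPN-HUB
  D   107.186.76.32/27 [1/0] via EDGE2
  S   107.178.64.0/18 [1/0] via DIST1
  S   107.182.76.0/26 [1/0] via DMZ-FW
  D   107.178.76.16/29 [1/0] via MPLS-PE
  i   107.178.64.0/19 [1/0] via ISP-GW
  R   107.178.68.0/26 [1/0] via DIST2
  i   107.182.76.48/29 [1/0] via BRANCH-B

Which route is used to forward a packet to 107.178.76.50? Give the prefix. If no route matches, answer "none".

Entries matching 107.178.76.50:
  106.0.0.0/7 (106.0.0.0 - 107.255.255.255)
  107.178.64.0/18 (107.178.64.0 - 107.178.127.255)
  107.178.64.0/19 (107.178.64.0 - 107.178.95.255)
Most specific is 107.178.64.0/19.

107.178.64.0/19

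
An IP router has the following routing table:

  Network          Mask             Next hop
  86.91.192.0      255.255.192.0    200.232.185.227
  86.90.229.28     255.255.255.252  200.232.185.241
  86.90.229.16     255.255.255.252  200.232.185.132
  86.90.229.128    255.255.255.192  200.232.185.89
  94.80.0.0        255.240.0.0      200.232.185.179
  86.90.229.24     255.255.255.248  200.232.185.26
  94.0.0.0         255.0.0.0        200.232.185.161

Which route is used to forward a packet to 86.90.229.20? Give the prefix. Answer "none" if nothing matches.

none

86.90.229.20 is outside every listed prefix and there is no default route.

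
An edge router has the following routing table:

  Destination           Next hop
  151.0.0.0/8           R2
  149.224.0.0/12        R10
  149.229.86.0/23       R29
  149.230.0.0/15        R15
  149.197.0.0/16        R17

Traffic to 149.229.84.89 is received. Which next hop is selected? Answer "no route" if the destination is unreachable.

R10

Routes whose prefix contains 149.229.84.89:
  149.224.0.0/12 (149.224.0.0 - 149.239.255.255) -> R10
More-specific entries that do NOT match:
  149.229.86.0/23 (149.229.86.0 - 149.229.87.255) does not contain 149.229.84.89
  149.197.0.0/16 (149.197.0.0 - 149.197.255.255) does not contain 149.229.84.89
  149.230.0.0/15 (149.230.0.0 - 149.231.255.255) does not contain 149.229.84.89
Longest matching prefix is /12 -> next hop R10.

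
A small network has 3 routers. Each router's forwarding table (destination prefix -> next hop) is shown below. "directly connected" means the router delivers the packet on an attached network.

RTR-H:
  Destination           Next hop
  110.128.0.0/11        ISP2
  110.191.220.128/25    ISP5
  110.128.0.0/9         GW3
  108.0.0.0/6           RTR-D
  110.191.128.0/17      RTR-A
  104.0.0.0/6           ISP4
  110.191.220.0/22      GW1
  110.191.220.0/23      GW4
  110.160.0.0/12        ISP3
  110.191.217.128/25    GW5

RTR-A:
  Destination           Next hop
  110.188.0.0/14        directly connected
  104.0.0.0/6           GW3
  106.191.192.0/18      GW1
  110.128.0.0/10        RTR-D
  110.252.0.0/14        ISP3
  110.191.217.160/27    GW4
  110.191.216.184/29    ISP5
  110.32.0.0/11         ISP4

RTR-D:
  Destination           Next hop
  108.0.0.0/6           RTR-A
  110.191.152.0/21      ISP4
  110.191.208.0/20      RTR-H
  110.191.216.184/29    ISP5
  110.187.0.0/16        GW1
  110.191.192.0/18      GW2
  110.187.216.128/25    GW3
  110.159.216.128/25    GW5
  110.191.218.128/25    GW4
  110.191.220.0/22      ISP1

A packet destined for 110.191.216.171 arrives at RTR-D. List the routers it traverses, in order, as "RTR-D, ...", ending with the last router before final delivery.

At RTR-D: longest match for 110.191.216.171 is 110.191.208.0/20 -> RTR-H
At RTR-H: longest match for 110.191.216.171 is 110.191.128.0/17 -> RTR-A
At RTR-A: longest match for 110.191.216.171 is 110.188.0.0/14 -> directly connected

RTR-D, RTR-H, RTR-A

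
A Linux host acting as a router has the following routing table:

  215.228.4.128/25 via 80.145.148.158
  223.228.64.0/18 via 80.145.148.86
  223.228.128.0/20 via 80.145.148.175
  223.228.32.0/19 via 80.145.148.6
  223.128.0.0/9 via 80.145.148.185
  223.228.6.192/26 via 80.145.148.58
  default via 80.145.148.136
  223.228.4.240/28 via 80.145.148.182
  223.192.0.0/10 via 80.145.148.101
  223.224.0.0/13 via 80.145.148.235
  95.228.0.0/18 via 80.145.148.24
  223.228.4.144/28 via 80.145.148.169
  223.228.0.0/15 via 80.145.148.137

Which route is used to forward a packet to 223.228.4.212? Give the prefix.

Entries matching 223.228.4.212:
  0.0.0.0/0 (default, matches everything)
  223.128.0.0/9 (223.128.0.0 - 223.255.255.255)
  223.192.0.0/10 (223.192.0.0 - 223.255.255.255)
  223.224.0.0/13 (223.224.0.0 - 223.231.255.255)
  223.228.0.0/15 (223.228.0.0 - 223.229.255.255)
Most specific is 223.228.0.0/15.

223.228.0.0/15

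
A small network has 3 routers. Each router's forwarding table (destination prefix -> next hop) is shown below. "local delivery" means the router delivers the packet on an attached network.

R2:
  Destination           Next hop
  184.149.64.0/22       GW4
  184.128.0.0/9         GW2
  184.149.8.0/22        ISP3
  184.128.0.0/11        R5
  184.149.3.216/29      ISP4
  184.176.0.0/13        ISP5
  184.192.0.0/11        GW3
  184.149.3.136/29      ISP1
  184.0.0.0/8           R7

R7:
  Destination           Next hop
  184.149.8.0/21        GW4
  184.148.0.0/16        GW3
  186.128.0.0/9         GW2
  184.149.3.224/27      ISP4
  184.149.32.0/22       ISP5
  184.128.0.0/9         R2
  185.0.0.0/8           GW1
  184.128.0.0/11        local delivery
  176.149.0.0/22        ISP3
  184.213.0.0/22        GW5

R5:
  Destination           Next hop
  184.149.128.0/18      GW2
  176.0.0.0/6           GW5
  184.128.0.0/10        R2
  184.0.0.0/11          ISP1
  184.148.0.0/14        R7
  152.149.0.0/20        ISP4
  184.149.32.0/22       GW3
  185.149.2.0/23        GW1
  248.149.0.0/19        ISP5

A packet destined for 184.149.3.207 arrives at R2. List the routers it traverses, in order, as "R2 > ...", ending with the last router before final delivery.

At R2: longest match for 184.149.3.207 is 184.128.0.0/11 -> R5
At R5: longest match for 184.149.3.207 is 184.148.0.0/14 -> R7
At R7: longest match for 184.149.3.207 is 184.128.0.0/11 -> local delivery

R2 > R5 > R7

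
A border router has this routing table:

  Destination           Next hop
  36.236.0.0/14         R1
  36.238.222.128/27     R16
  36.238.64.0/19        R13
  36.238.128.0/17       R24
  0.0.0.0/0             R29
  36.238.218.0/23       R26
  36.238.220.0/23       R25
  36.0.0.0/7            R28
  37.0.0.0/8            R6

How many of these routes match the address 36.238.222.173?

4

Prefixes containing 36.238.222.173:
  0.0.0.0/0 (default, matches everything)
  36.0.0.0/7 (36.0.0.0 - 37.255.255.255)
  36.236.0.0/14 (36.236.0.0 - 36.239.255.255)
  36.238.128.0/17 (36.238.128.0 - 36.238.255.255)
Total matching entries: 4.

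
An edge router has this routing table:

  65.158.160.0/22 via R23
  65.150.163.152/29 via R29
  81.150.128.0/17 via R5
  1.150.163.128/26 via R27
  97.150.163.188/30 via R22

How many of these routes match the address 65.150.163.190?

No listed prefix contains 65.150.163.190.
Total matching entries: 0.

0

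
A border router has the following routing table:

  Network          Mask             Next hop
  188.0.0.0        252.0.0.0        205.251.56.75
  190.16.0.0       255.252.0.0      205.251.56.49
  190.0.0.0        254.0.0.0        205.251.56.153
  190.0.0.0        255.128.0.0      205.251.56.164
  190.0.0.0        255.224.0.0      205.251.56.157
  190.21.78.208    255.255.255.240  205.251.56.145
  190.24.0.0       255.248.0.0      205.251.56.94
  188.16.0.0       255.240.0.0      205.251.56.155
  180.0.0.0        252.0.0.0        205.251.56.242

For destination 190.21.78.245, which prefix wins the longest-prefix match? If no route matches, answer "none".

Entries matching 190.21.78.245:
  188.0.0.0/6 (188.0.0.0 - 191.255.255.255)
  190.0.0.0/7 (190.0.0.0 - 191.255.255.255)
  190.0.0.0/9 (190.0.0.0 - 190.127.255.255)
  190.0.0.0/11 (190.0.0.0 - 190.31.255.255)
Most specific is 190.0.0.0/11.

190.0.0.0/11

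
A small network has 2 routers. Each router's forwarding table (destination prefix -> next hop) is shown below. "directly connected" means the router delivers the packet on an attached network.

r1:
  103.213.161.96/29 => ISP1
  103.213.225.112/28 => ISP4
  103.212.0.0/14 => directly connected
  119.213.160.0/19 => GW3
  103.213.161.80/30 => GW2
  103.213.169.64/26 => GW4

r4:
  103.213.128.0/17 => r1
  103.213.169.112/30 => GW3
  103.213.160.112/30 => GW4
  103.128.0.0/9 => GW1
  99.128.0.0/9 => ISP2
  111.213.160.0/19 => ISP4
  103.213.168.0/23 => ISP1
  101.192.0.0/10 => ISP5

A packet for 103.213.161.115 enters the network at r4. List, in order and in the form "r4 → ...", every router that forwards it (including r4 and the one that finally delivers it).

At r4: longest match for 103.213.161.115 is 103.213.128.0/17 -> r1
At r1: longest match for 103.213.161.115 is 103.212.0.0/14 -> directly connected

r4 → r1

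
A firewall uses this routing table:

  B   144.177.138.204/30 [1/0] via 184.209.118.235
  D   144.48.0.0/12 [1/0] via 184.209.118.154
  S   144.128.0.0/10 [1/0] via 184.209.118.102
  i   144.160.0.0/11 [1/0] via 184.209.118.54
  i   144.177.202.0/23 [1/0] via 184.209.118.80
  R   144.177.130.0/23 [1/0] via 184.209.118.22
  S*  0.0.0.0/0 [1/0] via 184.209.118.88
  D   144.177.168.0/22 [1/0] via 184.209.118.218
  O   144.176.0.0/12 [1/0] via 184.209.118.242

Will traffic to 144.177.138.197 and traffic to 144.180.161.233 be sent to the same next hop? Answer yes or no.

144.177.138.197: longest match 144.176.0.0/12 -> 184.209.118.242
144.180.161.233: longest match 144.176.0.0/12 -> 184.209.118.242

yes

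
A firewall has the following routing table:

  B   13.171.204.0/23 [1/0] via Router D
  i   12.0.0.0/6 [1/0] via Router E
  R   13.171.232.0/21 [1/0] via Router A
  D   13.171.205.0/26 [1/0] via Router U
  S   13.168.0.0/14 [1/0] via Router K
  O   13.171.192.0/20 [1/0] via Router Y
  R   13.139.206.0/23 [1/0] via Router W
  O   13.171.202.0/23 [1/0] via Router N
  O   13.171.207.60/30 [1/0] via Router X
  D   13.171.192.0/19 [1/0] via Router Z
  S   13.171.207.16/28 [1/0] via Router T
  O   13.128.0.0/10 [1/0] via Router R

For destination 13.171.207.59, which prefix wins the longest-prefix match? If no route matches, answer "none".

Entries matching 13.171.207.59:
  12.0.0.0/6 (12.0.0.0 - 15.255.255.255)
  13.128.0.0/10 (13.128.0.0 - 13.191.255.255)
  13.168.0.0/14 (13.168.0.0 - 13.171.255.255)
  13.171.192.0/19 (13.171.192.0 - 13.171.223.255)
  13.171.192.0/20 (13.171.192.0 - 13.171.207.255)
Most specific is 13.171.192.0/20.

13.171.192.0/20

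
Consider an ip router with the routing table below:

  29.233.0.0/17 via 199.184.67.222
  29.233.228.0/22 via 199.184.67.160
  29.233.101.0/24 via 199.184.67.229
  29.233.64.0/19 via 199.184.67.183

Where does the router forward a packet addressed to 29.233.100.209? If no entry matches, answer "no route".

199.184.67.222

Routes whose prefix contains 29.233.100.209:
  29.233.0.0/17 (29.233.0.0 - 29.233.127.255) -> 199.184.67.222
More-specific entries that do NOT match:
  29.233.101.0/24 (29.233.101.0 - 29.233.101.255) does not contain 29.233.100.209
  29.233.228.0/22 (29.233.228.0 - 29.233.231.255) does not contain 29.233.100.209
  29.233.64.0/19 (29.233.64.0 - 29.233.95.255) does not contain 29.233.100.209
Longest matching prefix is /17 -> next hop 199.184.67.222.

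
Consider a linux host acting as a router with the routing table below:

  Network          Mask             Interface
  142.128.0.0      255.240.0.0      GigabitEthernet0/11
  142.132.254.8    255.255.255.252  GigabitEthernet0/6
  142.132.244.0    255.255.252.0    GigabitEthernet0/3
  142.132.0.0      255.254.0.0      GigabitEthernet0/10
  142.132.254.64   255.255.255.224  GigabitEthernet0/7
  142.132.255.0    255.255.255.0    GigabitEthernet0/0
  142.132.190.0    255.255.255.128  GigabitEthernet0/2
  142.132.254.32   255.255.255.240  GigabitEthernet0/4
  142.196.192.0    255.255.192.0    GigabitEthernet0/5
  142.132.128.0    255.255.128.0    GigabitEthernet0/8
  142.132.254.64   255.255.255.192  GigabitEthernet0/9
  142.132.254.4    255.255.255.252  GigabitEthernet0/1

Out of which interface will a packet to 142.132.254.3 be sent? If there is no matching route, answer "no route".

GigabitEthernet0/8

Routes whose prefix contains 142.132.254.3:
  142.128.0.0/12 (142.128.0.0 - 142.143.255.255) -> GigabitEthernet0/11
  142.132.0.0/15 (142.132.0.0 - 142.133.255.255) -> GigabitEthernet0/10
  142.132.128.0/17 (142.132.128.0 - 142.132.255.255) -> GigabitEthernet0/8
More-specific entries that do NOT match:
  142.132.254.8/30 (142.132.254.8 - 142.132.254.11) does not contain 142.132.254.3
  142.132.254.4/30 (142.132.254.4 - 142.132.254.7) does not contain 142.132.254.3
  142.132.254.32/28 (142.132.254.32 - 142.132.254.47) does not contain 142.132.254.3
  142.132.254.64/27 (142.132.254.64 - 142.132.254.95) does not contain 142.132.254.3
  142.132.254.64/26 (142.132.254.64 - 142.132.254.127) does not contain 142.132.254.3
  142.132.190.0/25 (142.132.190.0 - 142.132.190.127) does not contain 142.132.254.3
  142.132.255.0/24 (142.132.255.0 - 142.132.255.255) does not contain 142.132.254.3
  142.132.244.0/22 (142.132.244.0 - 142.132.247.255) does not contain 142.132.254.3
  142.196.192.0/18 (142.196.192.0 - 142.196.255.255) does not contain 142.132.254.3
Longest matching prefix is /17 -> interface GigabitEthernet0/8.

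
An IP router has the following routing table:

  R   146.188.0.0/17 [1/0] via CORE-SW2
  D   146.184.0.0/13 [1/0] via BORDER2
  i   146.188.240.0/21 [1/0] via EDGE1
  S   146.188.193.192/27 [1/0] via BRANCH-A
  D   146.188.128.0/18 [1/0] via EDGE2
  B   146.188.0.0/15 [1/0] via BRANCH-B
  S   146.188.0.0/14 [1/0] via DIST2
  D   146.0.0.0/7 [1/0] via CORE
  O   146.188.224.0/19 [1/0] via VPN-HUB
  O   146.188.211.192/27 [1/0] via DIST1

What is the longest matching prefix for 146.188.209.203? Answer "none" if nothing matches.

146.188.0.0/15

Entries matching 146.188.209.203:
  146.0.0.0/7 (146.0.0.0 - 147.255.255.255)
  146.184.0.0/13 (146.184.0.0 - 146.191.255.255)
  146.188.0.0/14 (146.188.0.0 - 146.191.255.255)
  146.188.0.0/15 (146.188.0.0 - 146.189.255.255)
Most specific is 146.188.0.0/15.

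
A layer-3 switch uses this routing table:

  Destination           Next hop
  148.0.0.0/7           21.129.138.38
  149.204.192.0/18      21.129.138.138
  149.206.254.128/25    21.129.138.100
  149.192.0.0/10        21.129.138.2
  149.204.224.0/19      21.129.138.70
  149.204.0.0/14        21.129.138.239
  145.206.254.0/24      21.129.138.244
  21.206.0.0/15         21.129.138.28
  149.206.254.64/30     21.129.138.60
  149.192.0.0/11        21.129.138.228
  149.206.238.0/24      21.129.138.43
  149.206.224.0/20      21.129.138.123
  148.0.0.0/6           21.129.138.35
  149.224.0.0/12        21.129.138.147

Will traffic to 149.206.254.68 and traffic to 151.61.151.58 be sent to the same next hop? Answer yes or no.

149.206.254.68: longest match 149.204.0.0/14 -> 21.129.138.239
151.61.151.58: longest match 148.0.0.0/6 -> 21.129.138.35

no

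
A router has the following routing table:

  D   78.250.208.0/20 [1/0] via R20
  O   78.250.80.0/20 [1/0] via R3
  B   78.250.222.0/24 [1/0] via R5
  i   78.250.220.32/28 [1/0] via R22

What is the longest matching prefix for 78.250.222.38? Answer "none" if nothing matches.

Entries matching 78.250.222.38:
  78.250.208.0/20 (78.250.208.0 - 78.250.223.255)
  78.250.222.0/24 (78.250.222.0 - 78.250.222.255)
Most specific is 78.250.222.0/24.

78.250.222.0/24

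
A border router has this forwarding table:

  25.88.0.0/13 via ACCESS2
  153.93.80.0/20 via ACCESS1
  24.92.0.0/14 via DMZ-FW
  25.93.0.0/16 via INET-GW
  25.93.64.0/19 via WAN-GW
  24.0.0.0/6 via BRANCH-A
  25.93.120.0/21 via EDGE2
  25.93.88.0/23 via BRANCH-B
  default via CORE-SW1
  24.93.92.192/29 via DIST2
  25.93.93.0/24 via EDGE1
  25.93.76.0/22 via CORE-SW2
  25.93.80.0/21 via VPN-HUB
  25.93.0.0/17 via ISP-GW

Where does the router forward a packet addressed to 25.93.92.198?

Routes whose prefix contains 25.93.92.198:
  0.0.0.0/0 (default, matches everything) -> CORE-SW1
  24.0.0.0/6 (24.0.0.0 - 27.255.255.255) -> BRANCH-A
  25.88.0.0/13 (25.88.0.0 - 25.95.255.255) -> ACCESS2
  25.93.0.0/16 (25.93.0.0 - 25.93.255.255) -> INET-GW
  25.93.0.0/17 (25.93.0.0 - 25.93.127.255) -> ISP-GW
  25.93.64.0/19 (25.93.64.0 - 25.93.95.255) -> WAN-GW
More-specific entries that do NOT match:
  24.93.92.192/29 (24.93.92.192 - 24.93.92.199) does not contain 25.93.92.198
  25.93.93.0/24 (25.93.93.0 - 25.93.93.255) does not contain 25.93.92.198
  25.93.88.0/23 (25.93.88.0 - 25.93.89.255) does not contain 25.93.92.198
  25.93.76.0/22 (25.93.76.0 - 25.93.79.255) does not contain 25.93.92.198
  25.93.120.0/21 (25.93.120.0 - 25.93.127.255) does not contain 25.93.92.198
  25.93.80.0/21 (25.93.80.0 - 25.93.87.255) does not contain 25.93.92.198
  153.93.80.0/20 (153.93.80.0 - 153.93.95.255) does not contain 25.93.92.198
Longest matching prefix is /19 -> next hop WAN-GW.

WAN-GW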